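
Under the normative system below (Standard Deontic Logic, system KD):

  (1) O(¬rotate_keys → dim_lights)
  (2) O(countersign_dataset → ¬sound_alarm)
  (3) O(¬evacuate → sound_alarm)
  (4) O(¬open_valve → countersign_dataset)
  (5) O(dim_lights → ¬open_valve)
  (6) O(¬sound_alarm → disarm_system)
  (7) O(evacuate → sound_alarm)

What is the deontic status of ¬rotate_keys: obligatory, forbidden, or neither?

Forbidden

Premises 7 and 3 are O(evacuate → sound_alarm) and O(¬evacuate → sound_alarm); every ideal world satisfies evacuate or ¬evacuate, so in either case sound_alarm holds — hence O(sound_alarm).
The contrapositive of premise 2 (O(countersign_dataset → ¬sound_alarm)) is O(sound_alarm → ¬countersign_dataset), and O(sound_alarm) is already established, so O(¬countersign_dataset).
Premise 4, O(¬open_valve → countersign_dataset), contraposes to O(¬countersign_dataset → open_valve); with O(¬countersign_dataset) we get O(open_valve).
Premise 5, O(dim_lights → ¬open_valve), contraposes to O(open_valve → ¬dim_lights); with O(open_valve) we get O(¬dim_lights).
The contrapositive of premise 1 (O(¬rotate_keys → dim_lights)) is O(¬dim_lights → rotate_keys), and O(¬dim_lights) is already established, so O(rotate_keys).
Premise 6 does not contribute to this derivation.
Thus O(rotate_keys), which is F(¬rotate_keys): ¬rotate_keys is forbidden.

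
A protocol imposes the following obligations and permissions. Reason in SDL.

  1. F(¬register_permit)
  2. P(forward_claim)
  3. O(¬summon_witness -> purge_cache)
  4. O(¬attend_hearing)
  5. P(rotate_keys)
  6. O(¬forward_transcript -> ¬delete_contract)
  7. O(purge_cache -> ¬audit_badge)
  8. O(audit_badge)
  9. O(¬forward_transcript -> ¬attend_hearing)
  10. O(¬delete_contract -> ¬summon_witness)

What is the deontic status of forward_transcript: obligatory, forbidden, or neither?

Premise 8 gives O(audit_badge).
Premise 7, O(purge_cache -> ¬audit_badge), contraposes to O(audit_badge -> ¬purge_cache); with O(audit_badge) we get O(¬purge_cache).
Premise 3 is O(¬summon_witness -> purge_cache); contrapositively O(¬purge_cache -> summon_witness). Since O(¬purge_cache) holds, K gives O(summon_witness).
Premise 10 is O(¬delete_contract -> ¬summon_witness); contrapositively O(summon_witness -> delete_contract). Since O(summon_witness) holds, K gives O(delete_contract).
Premise 6 is O(¬forward_transcript -> ¬delete_contract); contrapositively O(delete_contract -> forward_transcript). Since O(delete_contract) holds, K gives O(forward_transcript).
Premises 1, 2, 4, 5, 9 do not contribute to this derivation.
Hence forward_transcript is obligatory.

Obligatory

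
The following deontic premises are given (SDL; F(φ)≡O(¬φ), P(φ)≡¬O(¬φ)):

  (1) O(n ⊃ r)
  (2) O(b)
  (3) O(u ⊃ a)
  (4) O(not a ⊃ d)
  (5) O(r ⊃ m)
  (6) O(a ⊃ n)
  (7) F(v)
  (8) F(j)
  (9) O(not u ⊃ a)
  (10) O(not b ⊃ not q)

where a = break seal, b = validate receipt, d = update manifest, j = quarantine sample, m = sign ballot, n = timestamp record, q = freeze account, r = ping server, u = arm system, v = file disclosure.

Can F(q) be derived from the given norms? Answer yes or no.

No

Premise 10 is O(not b ⊃ not q), but O(not b) is not derivable from the premises, so it does not yield O(not q).
No other premise forces O(not q). An ideal world satisfying every premise can still have q true, so F(q) is not derivable.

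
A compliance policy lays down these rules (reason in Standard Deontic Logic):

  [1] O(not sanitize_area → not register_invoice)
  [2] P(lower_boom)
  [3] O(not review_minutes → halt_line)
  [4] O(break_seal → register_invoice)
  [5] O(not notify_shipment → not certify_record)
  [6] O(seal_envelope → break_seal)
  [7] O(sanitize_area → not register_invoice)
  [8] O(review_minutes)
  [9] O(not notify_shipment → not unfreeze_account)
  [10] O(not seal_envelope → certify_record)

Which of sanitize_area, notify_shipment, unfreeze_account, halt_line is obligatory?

Premises 1 and 7 are O(not sanitize_area → not register_invoice) and O(sanitize_area → not register_invoice); every ideal world satisfies not sanitize_area or sanitize_area, so in either case not register_invoice holds — hence O(not register_invoice).
The contrapositive of premise 4 (O(break_seal → register_invoice)) is O(not register_invoice → not break_seal), and O(not register_invoice) is already established, so O(not break_seal).
Premise 6, O(seal_envelope → break_seal), contraposes to O(not break_seal → not seal_envelope); with O(not break_seal) we get O(not seal_envelope).
With premise 10, O(not seal_envelope → certify_record), the K-axiom yields O(certify_record).
Premise 5 is O(not notify_shipment → not certify_record); contrapositively O(certify_record → notify_shipment). Since O(certify_record) holds, K gives O(notify_shipment).
So O(notify_shipment) holds — notify_shipment is obligatory. None of the other listed options is made obligatory by any chain of premises.

notify_shipment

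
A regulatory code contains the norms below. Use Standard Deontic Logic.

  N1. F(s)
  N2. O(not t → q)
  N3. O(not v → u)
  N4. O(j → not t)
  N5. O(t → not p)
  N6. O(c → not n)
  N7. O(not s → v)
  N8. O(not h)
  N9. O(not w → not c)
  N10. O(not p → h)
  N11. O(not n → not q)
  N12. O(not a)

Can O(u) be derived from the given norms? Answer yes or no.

Premise 3 is O(not v → u), but O(not v) is not derivable from the premises, so it does not yield O(u).
No other premise forces O(u). An ideal world satisfying every premise can still have u false, so O(u) is not derivable.

No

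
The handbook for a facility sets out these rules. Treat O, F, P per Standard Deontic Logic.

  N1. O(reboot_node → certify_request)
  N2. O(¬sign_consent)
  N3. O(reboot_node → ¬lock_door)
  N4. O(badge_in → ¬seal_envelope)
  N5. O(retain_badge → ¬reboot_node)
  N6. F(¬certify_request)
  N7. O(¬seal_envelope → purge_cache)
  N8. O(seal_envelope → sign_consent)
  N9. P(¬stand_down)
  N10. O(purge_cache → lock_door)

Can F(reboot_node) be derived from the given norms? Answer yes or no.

From premise 2 we have O(¬sign_consent).
Premise 8, O(seal_envelope → sign_consent), contraposes to O(¬sign_consent → ¬seal_envelope); with O(¬sign_consent) we get O(¬seal_envelope).
Premise 7 is O(¬seal_envelope → purge_cache); since O(¬seal_envelope), deontic closure gives O(purge_cache).
From O(purge_cache) and premise 10, O(purge_cache → lock_door), we obtain O(lock_door).
Premise 3 is O(reboot_node → ¬lock_door); contrapositively O(lock_door → ¬reboot_node). Since O(lock_door) holds, K gives O(¬reboot_node).
Premises 1, 4, 5, 6, 9 do not contribute to this derivation.
So O(¬reboot_node) holds, i.e. F(reboot_node). The claim follows.

Yes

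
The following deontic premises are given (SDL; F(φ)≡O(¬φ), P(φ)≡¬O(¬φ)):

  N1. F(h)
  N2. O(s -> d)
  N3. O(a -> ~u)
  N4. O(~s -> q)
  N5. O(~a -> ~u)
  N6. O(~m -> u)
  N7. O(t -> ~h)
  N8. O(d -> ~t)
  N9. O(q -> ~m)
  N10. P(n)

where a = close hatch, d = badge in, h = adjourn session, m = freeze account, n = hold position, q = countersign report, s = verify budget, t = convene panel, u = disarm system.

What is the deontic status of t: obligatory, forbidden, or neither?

By case analysis on ~a: premise 5 gives O(~a -> ~u) and premise 3 gives O(a -> ~u), so O(~u) either way.
Premise 6, O(~m -> u), contraposes to O(~u -> m); with O(~u) we get O(m).
The contrapositive of premise 9 (O(q -> ~m)) is O(m -> ~q), and O(m) is already established, so O(~q).
Premise 4 is O(~s -> q); contrapositively O(~q -> s). Since O(~q) holds, K gives O(s).
From O(s) and premise 2, O(s -> d), we obtain O(d).
With premise 8, O(d -> ~t), the K-axiom yields O(~t).
Premises 1, 7, 10 do not contribute to this derivation.
Thus O(~t), which is F(t): t is forbidden.

Forbidden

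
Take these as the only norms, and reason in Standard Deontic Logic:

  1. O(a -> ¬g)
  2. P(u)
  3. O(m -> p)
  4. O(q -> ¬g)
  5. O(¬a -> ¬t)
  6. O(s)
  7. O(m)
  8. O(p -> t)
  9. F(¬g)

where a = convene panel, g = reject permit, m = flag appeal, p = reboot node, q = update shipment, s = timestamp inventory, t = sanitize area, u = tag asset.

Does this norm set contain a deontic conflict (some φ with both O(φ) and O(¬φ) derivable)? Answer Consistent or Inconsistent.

Premise 7 gives O(m).
From O(m) and premise 3, O(m -> p), we obtain O(p).
Premise 8 is O(p -> t); since O(p), deontic closure gives O(t).
Premise 5 is O(¬a -> ¬t); contrapositively O(t -> a). Since O(t) holds, K gives O(a).
From O(a) and premise 1, O(a -> ¬g), we obtain O(¬g).
But premise 9, F(¬g), means O(g).
We now have both O(¬g) and O(g) — g is simultaneously obligatory and forbidden, violating the D-axiom.

Inconsistent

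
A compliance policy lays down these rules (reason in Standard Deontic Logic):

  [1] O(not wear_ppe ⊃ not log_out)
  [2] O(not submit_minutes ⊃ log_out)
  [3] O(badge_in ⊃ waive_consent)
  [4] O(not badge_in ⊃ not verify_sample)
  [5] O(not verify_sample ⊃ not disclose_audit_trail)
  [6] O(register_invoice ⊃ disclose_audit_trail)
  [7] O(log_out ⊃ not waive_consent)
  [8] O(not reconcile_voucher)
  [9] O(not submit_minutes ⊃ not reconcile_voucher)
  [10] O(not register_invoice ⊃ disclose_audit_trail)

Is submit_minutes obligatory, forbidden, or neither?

Obligatory

By case analysis on not register_invoice: premise 10 gives O(not register_invoice ⊃ disclose_audit_trail) and premise 6 gives O(register_invoice ⊃ disclose_audit_trail), so O(disclose_audit_trail) either way.
Premise 5 is O(not verify_sample ⊃ not disclose_audit_trail); contrapositively O(disclose_audit_trail ⊃ verify_sample). Since O(disclose_audit_trail) holds, K gives O(verify_sample).
The contrapositive of premise 4 (O(not badge_in ⊃ not verify_sample)) is O(verify_sample ⊃ badge_in), and O(verify_sample) is already established, so O(badge_in).
With premise 3, O(badge_in ⊃ waive_consent), the K-axiom yields O(waive_consent).
The contrapositive of premise 7 (O(log_out ⊃ not waive_consent)) is O(waive_consent ⊃ not log_out), and O(waive_consent) is already established, so O(not log_out).
The contrapositive of premise 2 (O(not submit_minutes ⊃ log_out)) is O(not log_out ⊃ submit_minutes), and O(not log_out) is already established, so O(submit_minutes).
Premises 1, 8, 9 do not contribute to this derivation.
Hence submit_minutes is obligatory.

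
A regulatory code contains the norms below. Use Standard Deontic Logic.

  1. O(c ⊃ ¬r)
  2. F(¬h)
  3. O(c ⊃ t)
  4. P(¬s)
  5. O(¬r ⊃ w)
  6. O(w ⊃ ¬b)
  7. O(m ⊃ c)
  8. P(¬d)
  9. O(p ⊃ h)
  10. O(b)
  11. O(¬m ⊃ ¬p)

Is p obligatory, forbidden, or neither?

Premise 10 gives O(b).
Premise 6, O(w ⊃ ¬b), contraposes to O(b ⊃ ¬w); with O(b) we get O(¬w).
Premise 5 is O(¬r ⊃ w); contrapositively O(¬w ⊃ r). Since O(¬w) holds, K gives O(r).
The contrapositive of premise 1 (O(c ⊃ ¬r)) is O(r ⊃ ¬c), and O(r) is already established, so O(¬c).
Premise 7, O(m ⊃ c), contraposes to O(¬c ⊃ ¬m); with O(¬c) we get O(¬m).
Applying K to premise 11 (O(¬m ⊃ ¬p)) and O(¬m) yields O(¬p).
Premises 2, 3, 4, 8, 9 do not contribute to this derivation.
Thus O(¬p), which is F(p): p is forbidden.

Forbidden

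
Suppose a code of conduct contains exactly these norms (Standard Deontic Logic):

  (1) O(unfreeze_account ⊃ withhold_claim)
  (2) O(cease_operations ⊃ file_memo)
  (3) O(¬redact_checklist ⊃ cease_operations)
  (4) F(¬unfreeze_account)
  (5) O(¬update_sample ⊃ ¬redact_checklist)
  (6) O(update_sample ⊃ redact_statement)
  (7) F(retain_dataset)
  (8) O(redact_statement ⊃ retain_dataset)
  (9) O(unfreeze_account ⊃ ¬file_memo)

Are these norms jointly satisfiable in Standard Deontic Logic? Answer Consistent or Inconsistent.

Premise 7, F(retain_dataset), is equivalent to O(¬retain_dataset).
Premise 8, O(redact_statement ⊃ retain_dataset), contraposes to O(¬retain_dataset ⊃ ¬redact_statement); with O(¬retain_dataset) we get O(¬redact_statement).
Premise 6, O(update_sample ⊃ redact_statement), contraposes to O(¬redact_statement ⊃ ¬update_sample); with O(¬redact_statement) we get O(¬update_sample).
From O(¬update_sample) and premise 5, O(¬update_sample ⊃ ¬redact_checklist), we obtain O(¬redact_checklist).
Applying K to premise 3 (O(¬redact_checklist ⊃ cease_operations)) and O(¬redact_checklist) yields O(cease_operations).
Applying K to premise 2 (O(cease_operations ⊃ file_memo)) and O(cease_operations) yields O(file_memo).
The contrapositive of premise 9 (O(unfreeze_account ⊃ ¬file_memo)) is O(file_memo ⊃ ¬unfreeze_account), and O(file_memo) is already established, so O(¬unfreeze_account).
However, F(¬unfreeze_account) at premise 4 amounts to O(unfreeze_account).
We now have both O(¬unfreeze_account) and O(unfreeze_account) — unfreeze_account is simultaneously obligatory and forbidden, violating the D-axiom.

Inconsistent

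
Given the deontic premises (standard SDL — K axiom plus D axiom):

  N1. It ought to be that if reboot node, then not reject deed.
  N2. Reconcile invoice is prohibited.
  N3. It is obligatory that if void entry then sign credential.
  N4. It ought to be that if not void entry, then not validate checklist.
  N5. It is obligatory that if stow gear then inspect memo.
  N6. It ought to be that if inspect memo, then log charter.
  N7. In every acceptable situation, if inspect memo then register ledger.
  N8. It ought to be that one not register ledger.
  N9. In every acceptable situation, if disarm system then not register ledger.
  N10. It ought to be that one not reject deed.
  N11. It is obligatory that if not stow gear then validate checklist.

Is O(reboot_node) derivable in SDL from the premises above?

Premise 1 is O(reboot_node → ¬reject_deed); even if O(¬reject_deed) held, inferring O(reboot_node) would be affirming the consequent — invalid.
No other premise forces O(reboot_node). An ideal world satisfying every premise can still have reboot_node false, so O(reboot_node) is not derivable.

No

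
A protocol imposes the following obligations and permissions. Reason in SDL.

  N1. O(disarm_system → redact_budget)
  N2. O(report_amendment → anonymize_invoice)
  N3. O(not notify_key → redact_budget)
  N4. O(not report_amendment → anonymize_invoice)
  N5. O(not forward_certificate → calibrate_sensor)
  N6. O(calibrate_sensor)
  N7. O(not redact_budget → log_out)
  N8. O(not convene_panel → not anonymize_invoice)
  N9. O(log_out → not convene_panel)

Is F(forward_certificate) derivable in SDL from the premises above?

No

Premise 5 is O(not forward_certificate → calibrate_sensor); even if O(calibrate_sensor) held, inferring O(not forward_certificate) would be affirming the consequent — invalid.
No other premise forces O(not forward_certificate). An ideal world satisfying every premise can still have forward_certificate true, so F(forward_certificate) is not derivable.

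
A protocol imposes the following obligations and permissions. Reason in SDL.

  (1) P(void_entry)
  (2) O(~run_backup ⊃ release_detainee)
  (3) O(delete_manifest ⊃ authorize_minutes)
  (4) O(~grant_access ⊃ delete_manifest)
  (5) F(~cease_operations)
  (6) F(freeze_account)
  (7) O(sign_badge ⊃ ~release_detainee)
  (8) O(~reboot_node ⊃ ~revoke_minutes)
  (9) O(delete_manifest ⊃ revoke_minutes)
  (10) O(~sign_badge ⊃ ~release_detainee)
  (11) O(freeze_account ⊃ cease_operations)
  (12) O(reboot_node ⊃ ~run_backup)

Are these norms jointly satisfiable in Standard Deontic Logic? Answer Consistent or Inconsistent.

Consistent

Premise 11 is O(freeze_account ⊃ cease_operations); even if O(cease_operations) held, inferring O(freeze_account) would be affirming the consequent — invalid.
So O(freeze_account) is not derivable, and the apparent clash with O(~freeze_account) does not arise.
A world satisfying every obligation exists (e.g. authorize_minutes=false, cease_operations=true, delete_manifest=false, freeze_account=false, grant_access=true, reboot_node=false, release_detainee=false, revoke_minutes=false, run_backup=true, sign_badge=false, void_entry=false); no atom is both obligatory and forbidden, so the set is consistent.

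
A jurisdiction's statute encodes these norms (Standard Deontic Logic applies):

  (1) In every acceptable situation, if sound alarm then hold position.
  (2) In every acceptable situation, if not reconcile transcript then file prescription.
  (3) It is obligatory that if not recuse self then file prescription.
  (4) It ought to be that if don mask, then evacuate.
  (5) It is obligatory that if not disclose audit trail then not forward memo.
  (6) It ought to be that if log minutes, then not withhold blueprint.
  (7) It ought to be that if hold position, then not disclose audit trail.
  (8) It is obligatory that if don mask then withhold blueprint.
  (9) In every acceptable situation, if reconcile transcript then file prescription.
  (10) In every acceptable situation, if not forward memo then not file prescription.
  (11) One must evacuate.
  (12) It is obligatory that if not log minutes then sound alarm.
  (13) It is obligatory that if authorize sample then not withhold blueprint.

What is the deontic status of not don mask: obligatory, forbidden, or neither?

Obligatory

Premises 2 and 9 are O(¬reconcile_transcript → file_prescription) and O(reconcile_transcript → file_prescription); every ideal world satisfies ¬reconcile_transcript or reconcile_transcript, so in either case file_prescription holds — hence O(file_prescription).
The contrapositive of premise 10 (O(¬forward_memo → ¬file_prescription)) is O(file_prescription → forward_memo), and O(file_prescription) is already established, so O(forward_memo).
Premise 5 is O(¬disclose_audit_trail → ¬forward_memo); contrapositively O(forward_memo → disclose_audit_trail). Since O(forward_memo) holds, K gives O(disclose_audit_trail).
Premise 7, O(hold_position → ¬disclose_audit_trail), contraposes to O(disclose_audit_trail → ¬hold_position); with O(disclose_audit_trail) we get O(¬hold_position).
The contrapositive of premise 1 (O(sound_alarm → hold_position)) is O(¬hold_position → ¬sound_alarm), and O(¬hold_position) is already established, so O(¬sound_alarm).
The contrapositive of premise 12 (O(¬log_minutes → sound_alarm)) is O(¬sound_alarm → log_minutes), and O(¬sound_alarm) is already established, so O(log_minutes).
Premise 6 is O(log_minutes → ¬withhold_blueprint); since O(log_minutes), deontic closure gives O(¬withhold_blueprint).
Premise 8 is O(don_mask → withhold_blueprint); contrapositively O(¬withhold_blueprint → ¬don_mask). Since O(¬withhold_blueprint) holds, K gives O(¬don_mask).
Premises 3, 4, 11, 13 do not contribute to this derivation.
Hence ¬don_mask is obligatory.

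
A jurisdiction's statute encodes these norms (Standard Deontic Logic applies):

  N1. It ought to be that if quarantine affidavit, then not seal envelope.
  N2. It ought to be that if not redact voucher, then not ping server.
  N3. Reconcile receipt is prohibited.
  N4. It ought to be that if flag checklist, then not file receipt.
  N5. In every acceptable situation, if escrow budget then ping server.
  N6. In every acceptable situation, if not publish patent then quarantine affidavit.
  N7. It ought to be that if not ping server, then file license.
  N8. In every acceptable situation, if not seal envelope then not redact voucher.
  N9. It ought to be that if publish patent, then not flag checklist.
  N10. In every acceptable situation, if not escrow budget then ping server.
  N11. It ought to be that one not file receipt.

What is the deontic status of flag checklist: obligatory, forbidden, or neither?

Premises 10 and 5 cover both cases: O(¬escrow_budget → ping_server) and O(escrow_budget → ping_server). Since ¬escrow_budget ∨ escrow_budget is a tautology, O(ping_server) follows.
Premise 2 is O(¬redact_voucher → ¬ping_server); contrapositively O(ping_server → redact_voucher). Since O(ping_server) holds, K gives O(redact_voucher).
The contrapositive of premise 8 (O(¬seal_envelope → ¬redact_voucher)) is O(redact_voucher → seal_envelope), and O(redact_voucher) is already established, so O(seal_envelope).
Premise 1 is O(quarantine_affidavit → ¬seal_envelope); contrapositively O(seal_envelope → ¬quarantine_affidavit). Since O(seal_envelope) holds, K gives O(¬quarantine_affidavit).
The contrapositive of premise 6 (O(¬publish_patent → quarantine_affidavit)) is O(¬quarantine_affidavit → publish_patent), and O(¬quarantine_affidavit) is already established, so O(publish_patent).
With premise 9, O(publish_patent → ¬flag_checklist), the K-axiom yields O(¬flag_checklist).
Premises 3, 4, 7, 11 do not contribute to this derivation.
Thus O(¬flag_checklist), which is F(flag_checklist): flag_checklist is forbidden.

Forbidden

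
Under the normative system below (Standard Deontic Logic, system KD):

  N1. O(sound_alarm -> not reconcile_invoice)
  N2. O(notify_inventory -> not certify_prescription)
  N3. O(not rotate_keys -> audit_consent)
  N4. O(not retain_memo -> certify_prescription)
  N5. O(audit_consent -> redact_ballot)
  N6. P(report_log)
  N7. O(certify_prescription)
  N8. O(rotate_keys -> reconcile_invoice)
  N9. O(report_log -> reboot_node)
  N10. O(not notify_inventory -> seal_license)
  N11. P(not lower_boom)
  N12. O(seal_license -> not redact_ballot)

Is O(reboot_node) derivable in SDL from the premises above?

Premise 9 is O(report_log -> reboot_node), but O(report_log) is not derivable from the premises (the permission P(report_log) asserts only not O(not report_log), not O(report_log)), so it does not yield O(reboot_node).
No other premise forces O(reboot_node). An ideal world satisfying every premise can still have reboot_node false, so O(reboot_node) is not derivable.

No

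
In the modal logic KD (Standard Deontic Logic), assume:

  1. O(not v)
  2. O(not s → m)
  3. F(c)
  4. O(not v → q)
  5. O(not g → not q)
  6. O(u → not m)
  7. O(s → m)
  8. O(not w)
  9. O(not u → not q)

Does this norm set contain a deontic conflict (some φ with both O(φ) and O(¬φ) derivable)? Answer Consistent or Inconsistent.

By case analysis on not s: premise 2 gives O(not s → m) and premise 7 gives O(s → m), so O(m) either way.
Premise 6 is O(u → not m); contrapositively O(m → not u). Since O(m) holds, K gives O(not u).
With premise 9, O(not u → not q), the K-axiom yields O(not q).
Premise 4, O(not v → q), contraposes to O(not q → v); with O(not q) we get O(v).
However, premise 1 gives O(not v).
We now have both O(v) and O(not v) — v is simultaneously obligatory and forbidden, violating the D-axiom.

Inconsistent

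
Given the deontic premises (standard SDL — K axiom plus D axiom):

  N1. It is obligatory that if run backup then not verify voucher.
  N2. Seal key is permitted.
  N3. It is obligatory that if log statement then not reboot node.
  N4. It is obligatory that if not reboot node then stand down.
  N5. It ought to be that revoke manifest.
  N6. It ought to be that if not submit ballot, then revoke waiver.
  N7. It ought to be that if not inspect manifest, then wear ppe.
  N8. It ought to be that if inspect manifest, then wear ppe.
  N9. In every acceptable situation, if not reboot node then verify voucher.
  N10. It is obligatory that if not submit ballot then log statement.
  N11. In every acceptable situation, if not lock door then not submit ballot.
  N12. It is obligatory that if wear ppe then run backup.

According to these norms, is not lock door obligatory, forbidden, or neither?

Forbidden

Premises 8 and 7 cover both cases: O(inspect_manifest → wear_ppe) and O(¬inspect_manifest → wear_ppe). Since inspect_manifest ∨ ¬inspect_manifest is a tautology, O(wear_ppe) follows.
From O(wear_ppe) and premise 12, O(wear_ppe → run_backup), we obtain O(run_backup).
Premise 1 is O(run_backup → ¬verify_voucher); since O(run_backup), deontic closure gives O(¬verify_voucher).
The contrapositive of premise 9 (O(¬reboot_node → verify_voucher)) is O(¬verify_voucher → reboot_node), and O(¬verify_voucher) is already established, so O(reboot_node).
The contrapositive of premise 3 (O(log_statement → ¬reboot_node)) is O(reboot_node → ¬log_statement), and O(reboot_node) is already established, so O(¬log_statement).
Premise 10, O(¬submit_ballot → log_statement), contraposes to O(¬log_statement → submit_ballot); with O(¬log_statement) we get O(submit_ballot).
The contrapositive of premise 11 (O(¬lock_door → ¬submit_ballot)) is O(submit_ballot → lock_door), and O(submit_ballot) is already established, so O(lock_door).
Premises 2, 4, 5, 6 do not contribute to this derivation.
Thus O(lock_door), which is F(¬lock_door): ¬lock_door is forbidden.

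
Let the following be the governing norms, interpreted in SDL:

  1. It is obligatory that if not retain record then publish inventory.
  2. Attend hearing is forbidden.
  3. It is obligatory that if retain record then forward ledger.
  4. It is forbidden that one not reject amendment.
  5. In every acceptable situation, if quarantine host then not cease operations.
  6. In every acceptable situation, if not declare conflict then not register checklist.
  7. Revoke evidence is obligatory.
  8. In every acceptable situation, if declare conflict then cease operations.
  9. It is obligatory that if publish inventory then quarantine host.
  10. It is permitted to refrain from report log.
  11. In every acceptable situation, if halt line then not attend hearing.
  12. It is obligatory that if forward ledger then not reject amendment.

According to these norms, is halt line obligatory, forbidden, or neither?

Premise 11 is O(halt_line → ¬attend_hearing); even if O(¬attend_hearing) held, inferring O(halt_line) would be affirming the consequent — invalid.
No premise or chain of K-axiom applications forces O(halt_line), and none forces O(¬halt_line). So halt_line is neither obligatory nor forbidden under these norms.

Neither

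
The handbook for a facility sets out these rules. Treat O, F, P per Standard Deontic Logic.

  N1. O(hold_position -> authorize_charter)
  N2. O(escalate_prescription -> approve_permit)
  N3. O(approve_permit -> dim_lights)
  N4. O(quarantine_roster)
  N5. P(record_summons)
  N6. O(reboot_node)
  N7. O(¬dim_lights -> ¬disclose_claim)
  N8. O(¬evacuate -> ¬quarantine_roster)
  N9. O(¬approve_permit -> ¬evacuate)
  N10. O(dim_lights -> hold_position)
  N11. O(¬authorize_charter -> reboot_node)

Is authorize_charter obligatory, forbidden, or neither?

Obligatory

Premise 4 states O(quarantine_roster) outright.
Premise 8, O(¬evacuate -> ¬quarantine_roster), contraposes to O(quarantine_roster -> evacuate); with O(quarantine_roster) we get O(evacuate).
Premise 9, O(¬approve_permit -> ¬evacuate), contraposes to O(evacuate -> approve_permit); with O(evacuate) we get O(approve_permit).
Premise 3 is O(approve_permit -> dim_lights); since O(approve_permit), deontic closure gives O(dim_lights).
Applying K to premise 10 (O(dim_lights -> hold_position)) and O(dim_lights) yields O(hold_position).
From O(hold_position) and premise 1, O(hold_position -> authorize_charter), we obtain O(authorize_charter).
Premises 2, 5, 6, 7, 11 do not contribute to this derivation.
Hence authorize_charter is obligatory.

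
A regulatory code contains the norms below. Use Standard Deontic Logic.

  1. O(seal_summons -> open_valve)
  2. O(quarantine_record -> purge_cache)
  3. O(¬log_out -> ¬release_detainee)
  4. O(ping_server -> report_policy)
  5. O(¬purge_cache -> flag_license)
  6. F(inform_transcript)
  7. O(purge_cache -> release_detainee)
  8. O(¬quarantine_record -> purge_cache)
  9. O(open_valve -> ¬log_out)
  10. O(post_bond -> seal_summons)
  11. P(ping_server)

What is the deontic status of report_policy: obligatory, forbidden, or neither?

Premise 4 is O(ping_server -> report_policy), but O(ping_server) is not derivable from the premises (the permission P(ping_server) asserts only ¬O(¬ping_server), not O(ping_server)), so it does not yield O(report_policy).
No premise or chain of K-axiom applications forces O(report_policy), and none forces O(¬report_policy). So report_policy is neither obligatory nor forbidden under these norms.

Neither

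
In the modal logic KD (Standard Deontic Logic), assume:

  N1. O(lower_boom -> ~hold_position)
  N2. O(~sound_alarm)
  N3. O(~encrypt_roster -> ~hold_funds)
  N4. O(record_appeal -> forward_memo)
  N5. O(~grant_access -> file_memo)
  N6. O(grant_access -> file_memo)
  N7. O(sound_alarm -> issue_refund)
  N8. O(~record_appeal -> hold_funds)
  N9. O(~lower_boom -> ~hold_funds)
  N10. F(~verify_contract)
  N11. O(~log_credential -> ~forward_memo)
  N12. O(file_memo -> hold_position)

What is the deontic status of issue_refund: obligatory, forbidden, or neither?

Neither

Premise 7 is O(sound_alarm -> issue_refund), but O(sound_alarm) is not derivable from the premises, so it does not yield O(issue_refund).
No premise or chain of K-axiom applications forces O(issue_refund), and none forces O(~issue_refund). So issue_refund is neither obligatory nor forbidden under these norms.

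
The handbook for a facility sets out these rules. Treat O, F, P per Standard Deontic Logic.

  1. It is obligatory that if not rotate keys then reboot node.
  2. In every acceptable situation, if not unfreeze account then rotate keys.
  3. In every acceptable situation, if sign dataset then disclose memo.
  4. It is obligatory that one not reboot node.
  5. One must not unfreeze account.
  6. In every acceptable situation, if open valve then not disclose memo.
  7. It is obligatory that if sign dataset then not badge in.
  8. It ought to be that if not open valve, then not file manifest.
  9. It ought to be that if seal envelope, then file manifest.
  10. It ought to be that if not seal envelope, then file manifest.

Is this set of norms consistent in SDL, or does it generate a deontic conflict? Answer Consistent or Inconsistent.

Consistent

Premise 1 is O(¬rotate_keys → reboot_node), but O(¬rotate_keys) is not derivable from the premises, so it does not yield O(reboot_node).
So O(reboot_node) is not derivable, and the apparent clash with O(¬reboot_node) does not arise.
A world satisfying every obligation exists (e.g. badge_in=false, disclose_memo=false, file_manifest=true, open_valve=true, reboot_node=false, rotate_keys=true, seal_envelope=false, sign_dataset=false, unfreeze_account=false); no atom is both obligatory and forbidden, so the set is consistent.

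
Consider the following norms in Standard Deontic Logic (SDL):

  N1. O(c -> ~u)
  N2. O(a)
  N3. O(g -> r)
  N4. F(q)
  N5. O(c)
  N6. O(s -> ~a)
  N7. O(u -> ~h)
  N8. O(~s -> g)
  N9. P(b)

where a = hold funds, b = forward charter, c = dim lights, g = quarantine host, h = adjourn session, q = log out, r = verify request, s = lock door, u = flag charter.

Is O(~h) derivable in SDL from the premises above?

No

Premise 7 is O(u -> ~h), but O(u) is not derivable from the premises, so it does not yield O(~h).
No other premise forces O(~h). An ideal world satisfying every premise can still have ~h false, so O(~h) is not derivable.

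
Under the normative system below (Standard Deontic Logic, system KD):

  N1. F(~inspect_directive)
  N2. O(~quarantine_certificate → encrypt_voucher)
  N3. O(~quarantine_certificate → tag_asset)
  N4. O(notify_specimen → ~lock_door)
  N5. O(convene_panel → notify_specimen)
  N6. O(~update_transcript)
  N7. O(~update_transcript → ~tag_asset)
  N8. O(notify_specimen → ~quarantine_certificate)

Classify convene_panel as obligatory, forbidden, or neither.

Forbidden

From premise 6 we have O(~update_transcript).
Applying K to premise 7 (O(~update_transcript → ~tag_asset)) and O(~update_transcript) yields O(~tag_asset).
The contrapositive of premise 3 (O(~quarantine_certificate → tag_asset)) is O(~tag_asset → quarantine_certificate), and O(~tag_asset) is already established, so O(quarantine_certificate).
The contrapositive of premise 8 (O(notify_specimen → ~quarantine_certificate)) is O(quarantine_certificate → ~notify_specimen), and O(quarantine_certificate) is already established, so O(~notify_specimen).
Premise 5, O(convene_panel → notify_specimen), contraposes to O(~notify_specimen → ~convene_panel); with O(~notify_specimen) we get O(~convene_panel).
Premises 1, 2, 4 do not contribute to this derivation.
Thus O(~convene_panel), which is F(convene_panel): convene_panel is forbidden.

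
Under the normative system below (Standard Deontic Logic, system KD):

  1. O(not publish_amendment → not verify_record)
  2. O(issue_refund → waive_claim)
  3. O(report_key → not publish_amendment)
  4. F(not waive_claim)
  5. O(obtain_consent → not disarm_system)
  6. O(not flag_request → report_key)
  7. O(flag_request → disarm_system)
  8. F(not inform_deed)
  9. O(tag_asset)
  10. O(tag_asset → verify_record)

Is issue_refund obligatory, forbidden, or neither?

Premise 2 is O(issue_refund → waive_claim); even if O(waive_claim) held, inferring O(issue_refund) would be affirming the consequent — invalid.
No premise or chain of K-axiom applications forces O(issue_refund), and none forces O(not issue_refund). So issue_refund is neither obligatory nor forbidden under these norms.

Neither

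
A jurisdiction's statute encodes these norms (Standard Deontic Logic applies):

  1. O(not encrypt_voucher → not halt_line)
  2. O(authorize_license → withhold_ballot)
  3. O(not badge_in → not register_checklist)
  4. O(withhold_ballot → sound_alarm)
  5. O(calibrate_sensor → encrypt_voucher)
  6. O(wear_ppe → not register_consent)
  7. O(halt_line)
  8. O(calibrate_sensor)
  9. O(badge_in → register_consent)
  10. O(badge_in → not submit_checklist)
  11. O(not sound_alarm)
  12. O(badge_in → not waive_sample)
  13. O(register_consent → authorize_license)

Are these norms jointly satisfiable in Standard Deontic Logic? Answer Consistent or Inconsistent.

Consistent

Premise 1 is O(not encrypt_voucher → not halt_line), but O(not encrypt_voucher) is not derivable from the premises, so it does not yield O(not halt_line).
So O(not halt_line) is not derivable, and the apparent clash with O(halt_line) does not arise.
A world satisfying every obligation exists (e.g. authorize_license=false, badge_in=false, calibrate_sensor=true, encrypt_voucher=true, halt_line=true, register_checklist=false, register_consent=false, sound_alarm=false, submit_checklist=false, waive_sample=false, wear_ppe=false, withhold_ballot=false); no atom is both obligatory and forbidden, so the set is consistent.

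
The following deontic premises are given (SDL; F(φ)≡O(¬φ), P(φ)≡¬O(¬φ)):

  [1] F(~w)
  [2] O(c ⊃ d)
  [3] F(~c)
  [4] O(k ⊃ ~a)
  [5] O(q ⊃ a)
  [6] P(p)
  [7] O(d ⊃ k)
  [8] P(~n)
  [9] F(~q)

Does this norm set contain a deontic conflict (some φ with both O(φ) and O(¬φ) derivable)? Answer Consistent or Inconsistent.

Inconsistent

Premise 3, F(~c), is equivalent to O(c).
Applying K to premise 2 (O(c ⊃ d)) and O(c) yields O(d).
From O(d) and premise 7, O(d ⊃ k), we obtain O(k).
With premise 4, O(k ⊃ ~a), the K-axiom yields O(~a).
The contrapositive of premise 5 (O(q ⊃ a)) is O(~a ⊃ ~q), and O(~a) is already established, so O(~q).
Yet premise 9 is F(~q), i.e. O(q).
We now have both O(~q) and O(q) — q is simultaneously obligatory and forbidden, violating the D-axiom.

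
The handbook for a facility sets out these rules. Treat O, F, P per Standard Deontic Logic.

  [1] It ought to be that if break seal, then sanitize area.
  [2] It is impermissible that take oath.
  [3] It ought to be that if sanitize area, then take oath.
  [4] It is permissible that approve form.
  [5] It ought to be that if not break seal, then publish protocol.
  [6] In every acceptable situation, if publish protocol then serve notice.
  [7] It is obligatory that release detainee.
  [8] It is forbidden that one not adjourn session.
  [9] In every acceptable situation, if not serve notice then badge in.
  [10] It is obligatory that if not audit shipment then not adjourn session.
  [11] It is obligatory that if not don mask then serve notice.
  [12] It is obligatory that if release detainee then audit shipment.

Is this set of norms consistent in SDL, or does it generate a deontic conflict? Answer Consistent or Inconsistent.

Consistent

Premise 10 is O(¬audit_shipment → ¬adjourn_session), but O(¬audit_shipment) is not derivable from the premises, so it does not yield O(¬adjourn_session).
So O(¬adjourn_session) is not derivable, and the apparent clash with O(adjourn_session) does not arise.
A world satisfying every obligation exists (e.g. adjourn_session=true, approve_form=false, audit_shipment=true, badge_in=false, break_seal=false, don_mask=false, publish_protocol=true, release_detainee=true, sanitize_area=false, serve_notice=true, take_oath=false); no atom is both obligatory and forbidden, so the set is consistent.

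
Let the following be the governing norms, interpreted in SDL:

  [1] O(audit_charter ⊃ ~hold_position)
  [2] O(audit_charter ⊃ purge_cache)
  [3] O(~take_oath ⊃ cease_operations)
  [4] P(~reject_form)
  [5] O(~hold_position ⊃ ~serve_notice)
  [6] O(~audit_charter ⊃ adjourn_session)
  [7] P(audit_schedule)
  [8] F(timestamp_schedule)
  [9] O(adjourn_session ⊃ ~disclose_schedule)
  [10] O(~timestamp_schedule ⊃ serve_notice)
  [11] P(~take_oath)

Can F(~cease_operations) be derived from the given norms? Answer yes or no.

No

Premise 3 is O(~take_oath ⊃ cease_operations), but O(~take_oath) is not derivable from the premises (the permission P(~take_oath) asserts only ~O(take_oath), not O(~take_oath)), so it does not yield O(cease_operations).
No other premise forces O(cease_operations). An ideal world satisfying every premise can still have ~cease_operations true, so F(~cease_operations) is not derivable.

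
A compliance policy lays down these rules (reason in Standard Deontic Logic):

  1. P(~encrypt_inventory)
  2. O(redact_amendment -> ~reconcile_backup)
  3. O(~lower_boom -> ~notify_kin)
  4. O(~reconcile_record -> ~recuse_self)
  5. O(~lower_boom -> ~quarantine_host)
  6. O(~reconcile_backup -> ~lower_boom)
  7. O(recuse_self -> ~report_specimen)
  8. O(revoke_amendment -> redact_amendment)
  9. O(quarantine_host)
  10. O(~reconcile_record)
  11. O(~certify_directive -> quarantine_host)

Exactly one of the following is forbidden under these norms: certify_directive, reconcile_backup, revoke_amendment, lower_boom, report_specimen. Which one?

Premise 9 gives O(quarantine_host).
Premise 5, O(~lower_boom -> ~quarantine_host), contraposes to O(quarantine_host -> lower_boom); with O(quarantine_host) we get O(lower_boom).
The contrapositive of premise 6 (O(~reconcile_backup -> ~lower_boom)) is O(lower_boom -> reconcile_backup), and O(lower_boom) is already established, so O(reconcile_backup).
The contrapositive of premise 2 (O(redact_amendment -> ~reconcile_backup)) is O(reconcile_backup -> ~redact_amendment), and O(reconcile_backup) is already established, so O(~redact_amendment).
The contrapositive of premise 8 (O(revoke_amendment -> redact_amendment)) is O(~redact_amendment -> ~revoke_amendment), and O(~redact_amendment) is already established, so O(~revoke_amendment).
So O(~revoke_amendment) holds, i.e. revoke_amendment is forbidden. None of the other listed options is forbidden under the premises.

revoke_amendment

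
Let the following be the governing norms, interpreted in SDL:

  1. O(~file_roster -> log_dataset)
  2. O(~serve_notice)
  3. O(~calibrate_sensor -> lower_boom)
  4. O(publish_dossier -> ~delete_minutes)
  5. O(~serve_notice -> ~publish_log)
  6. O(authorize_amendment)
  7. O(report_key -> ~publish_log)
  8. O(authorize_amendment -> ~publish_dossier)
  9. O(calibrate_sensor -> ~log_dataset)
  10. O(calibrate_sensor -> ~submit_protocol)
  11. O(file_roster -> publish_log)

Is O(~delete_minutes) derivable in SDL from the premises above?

No

Premise 4 is O(publish_dossier -> ~delete_minutes), but O(publish_dossier) is not derivable from the premises, so it does not yield O(~delete_minutes).
No other premise forces O(~delete_minutes). An ideal world satisfying every premise can still have ~delete_minutes false, so O(~delete_minutes) is not derivable.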